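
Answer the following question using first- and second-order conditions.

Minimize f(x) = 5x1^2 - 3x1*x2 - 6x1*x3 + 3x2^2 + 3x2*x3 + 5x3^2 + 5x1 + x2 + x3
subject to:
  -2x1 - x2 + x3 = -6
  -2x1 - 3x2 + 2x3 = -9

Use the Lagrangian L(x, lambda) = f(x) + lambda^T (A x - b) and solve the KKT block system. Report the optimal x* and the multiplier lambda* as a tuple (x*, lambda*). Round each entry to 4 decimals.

Form the Lagrangian:
  L(x, lambda) = (1/2) x^T Q x + c^T x + lambda^T (A x - b)
Stationarity (grad_x L = 0): Q x + c + A^T lambda = 0.
Primal feasibility: A x = b.

This gives the KKT block system:
  [ Q   A^T ] [ x     ]   [-c ]
  [ A    0  ] [ lambda ] = [ b ]

Solving the linear system:
  x*      = (2.2637, 1.5275, 0.0549)
  lambda* = (15.2747, -3.9121)
  f(x*)   = 34.6703

x* = (2.2637, 1.5275, 0.0549), lambda* = (15.2747, -3.9121)


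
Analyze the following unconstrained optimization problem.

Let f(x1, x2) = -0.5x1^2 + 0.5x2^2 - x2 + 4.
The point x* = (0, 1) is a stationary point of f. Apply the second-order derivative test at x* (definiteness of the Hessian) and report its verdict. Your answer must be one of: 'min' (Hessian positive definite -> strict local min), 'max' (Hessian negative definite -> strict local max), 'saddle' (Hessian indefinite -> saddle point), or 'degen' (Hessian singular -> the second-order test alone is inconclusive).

Compute the Hessian H = grad^2 f:
  H = [[-1, 0], [0, 1]]
Verify stationarity: grad f(x*) = H x* + g = (0, 0).
Eigenvalues of H: -1, 1.
Eigenvalues have mixed signs, so H is indefinite -> x* is a saddle point.

saddle


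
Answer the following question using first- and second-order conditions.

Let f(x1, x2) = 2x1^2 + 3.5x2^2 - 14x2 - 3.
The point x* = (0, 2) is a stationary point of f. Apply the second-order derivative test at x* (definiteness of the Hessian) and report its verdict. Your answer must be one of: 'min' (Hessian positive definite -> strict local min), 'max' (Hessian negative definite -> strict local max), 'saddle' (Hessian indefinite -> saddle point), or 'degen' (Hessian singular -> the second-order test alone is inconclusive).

Compute the Hessian H = grad^2 f:
  H = [[4, 0], [0, 7]]
Verify stationarity: grad f(x*) = H x* + g = (0, 0).
Eigenvalues of H: 4, 7.
Both eigenvalues > 0, so H is positive definite -> x* is a strict local min.

min


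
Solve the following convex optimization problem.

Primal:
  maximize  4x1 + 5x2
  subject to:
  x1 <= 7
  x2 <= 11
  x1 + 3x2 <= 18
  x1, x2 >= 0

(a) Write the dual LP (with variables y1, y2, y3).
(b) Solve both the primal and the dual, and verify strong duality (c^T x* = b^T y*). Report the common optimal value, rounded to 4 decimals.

The standard primal-dual pair for 'max c^T x s.t. A x <= b, x >= 0' is:
  Dual:  min b^T y  s.t.  A^T y >= c,  y >= 0.

So the dual LP is:
  minimize  7y1 + 11y2 + 18y3
  subject to:
    y1 + y3 >= 4
    y2 + 3y3 >= 5
    y1, y2, y3 >= 0

Solving the primal: x* = (7, 3.6667).
  primal value c^T x* = 46.3333.
Solving the dual: y* = (2.3333, 0, 1.6667).
  dual value b^T y* = 46.3333.
Strong duality: c^T x* = b^T y*. Confirmed.

46.3333


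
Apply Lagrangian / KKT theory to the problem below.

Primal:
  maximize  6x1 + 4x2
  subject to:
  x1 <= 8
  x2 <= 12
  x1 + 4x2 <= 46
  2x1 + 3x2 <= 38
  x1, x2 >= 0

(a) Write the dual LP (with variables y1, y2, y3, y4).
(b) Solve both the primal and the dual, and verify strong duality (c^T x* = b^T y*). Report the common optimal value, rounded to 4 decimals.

The standard primal-dual pair for 'max c^T x s.t. A x <= b, x >= 0' is:
  Dual:  min b^T y  s.t.  A^T y >= c,  y >= 0.

So the dual LP is:
  minimize  8y1 + 12y2 + 46y3 + 38y4
  subject to:
    y1 + y3 + 2y4 >= 6
    y2 + 4y3 + 3y4 >= 4
    y1, y2, y3, y4 >= 0

Solving the primal: x* = (8, 7.3333).
  primal value c^T x* = 77.3333.
Solving the dual: y* = (3.3333, 0, 0, 1.3333).
  dual value b^T y* = 77.3333.
Strong duality: c^T x* = b^T y*. Confirmed.

77.3333


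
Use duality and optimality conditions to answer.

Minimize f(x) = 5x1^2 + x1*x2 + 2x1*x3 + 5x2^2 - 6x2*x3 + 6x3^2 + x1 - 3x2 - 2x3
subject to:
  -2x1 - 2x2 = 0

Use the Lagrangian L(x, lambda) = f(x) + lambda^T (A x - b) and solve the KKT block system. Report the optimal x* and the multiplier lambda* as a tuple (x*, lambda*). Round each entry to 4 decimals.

Form the Lagrangian:
  L(x, lambda) = (1/2) x^T Q x + c^T x + lambda^T (A x - b)
Stationarity (grad_x L = 0): Q x + c + A^T lambda = 0.
Primal feasibility: A x = b.

This gives the KKT block system:
  [ Q   A^T ] [ x     ]   [-c ]
  [ A    0  ] [ lambda ] = [ b ]

Solving the linear system:
  x*      = (-0.4211, 0.4211, 0.4474)
  lambda* = (-0.9474)
  f(x*)   = -1.2895

x* = (-0.4211, 0.4211, 0.4474), lambda* = (-0.9474)


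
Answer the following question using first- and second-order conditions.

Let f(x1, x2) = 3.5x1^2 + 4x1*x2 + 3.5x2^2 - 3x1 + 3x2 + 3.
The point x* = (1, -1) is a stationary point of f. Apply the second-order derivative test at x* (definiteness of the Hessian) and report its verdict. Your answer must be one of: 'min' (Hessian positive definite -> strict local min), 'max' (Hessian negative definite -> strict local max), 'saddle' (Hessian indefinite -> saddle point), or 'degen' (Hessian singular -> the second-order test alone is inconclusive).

Compute the Hessian H = grad^2 f:
  H = [[7, 4], [4, 7]]
Verify stationarity: grad f(x*) = H x* + g = (0, 0).
Eigenvalues of H: 3, 11.
Both eigenvalues > 0, so H is positive definite -> x* is a strict local min.

min


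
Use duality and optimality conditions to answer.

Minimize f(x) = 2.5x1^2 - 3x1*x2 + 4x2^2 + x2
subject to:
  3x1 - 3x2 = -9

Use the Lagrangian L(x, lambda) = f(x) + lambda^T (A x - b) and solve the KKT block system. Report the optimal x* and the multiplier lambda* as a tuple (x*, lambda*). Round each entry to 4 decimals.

Form the Lagrangian:
  L(x, lambda) = (1/2) x^T Q x + c^T x + lambda^T (A x - b)
Stationarity (grad_x L = 0): Q x + c + A^T lambda = 0.
Primal feasibility: A x = b.

This gives the KKT block system:
  [ Q   A^T ] [ x     ]   [-c ]
  [ A    0  ] [ lambda ] = [ b ]

Solving the linear system:
  x*      = (-2.2857, 0.7143)
  lambda* = (4.5238)
  f(x*)   = 20.7143

x* = (-2.2857, 0.7143), lambda* = (4.5238)


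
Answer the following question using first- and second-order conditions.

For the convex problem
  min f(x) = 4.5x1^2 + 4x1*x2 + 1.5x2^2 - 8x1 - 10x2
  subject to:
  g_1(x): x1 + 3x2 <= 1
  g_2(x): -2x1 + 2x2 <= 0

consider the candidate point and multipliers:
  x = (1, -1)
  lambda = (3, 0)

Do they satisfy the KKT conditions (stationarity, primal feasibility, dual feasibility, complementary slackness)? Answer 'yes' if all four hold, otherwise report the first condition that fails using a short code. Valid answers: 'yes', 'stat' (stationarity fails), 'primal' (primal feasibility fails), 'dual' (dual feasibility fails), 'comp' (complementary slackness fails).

Gradient of f: grad f(x) = Q x + c = (-3, -9)
Constraint values g_i(x) = a_i^T x - b_i:
  g_1((1, -1)) = -3
  g_2((1, -1)) = -4
Stationarity residual: grad f(x) + sum_i lambda_i a_i = (0, 0)
  -> stationarity OK
Primal feasibility (all g_i <= 0): OK
Dual feasibility (all lambda_i >= 0): OK
Complementary slackness (lambda_i * g_i(x) = 0 for all i): FAILS

Verdict: the first failing condition is complementary_slackness -> comp.

comp


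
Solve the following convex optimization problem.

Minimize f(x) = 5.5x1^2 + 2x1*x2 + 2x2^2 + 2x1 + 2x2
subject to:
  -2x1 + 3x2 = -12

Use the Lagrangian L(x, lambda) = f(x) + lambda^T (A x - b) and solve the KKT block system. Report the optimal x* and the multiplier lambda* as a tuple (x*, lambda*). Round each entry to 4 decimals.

Form the Lagrangian:
  L(x, lambda) = (1/2) x^T Q x + c^T x + lambda^T (A x - b)
Stationarity (grad_x L = 0): Q x + c + A^T lambda = 0.
Primal feasibility: A x = b.

This gives the KKT block system:
  [ Q   A^T ] [ x     ]   [-c ]
  [ A    0  ] [ lambda ] = [ b ]

Solving the linear system:
  x*      = (0.9928, -3.3381)
  lambda* = (3.1223)
  f(x*)   = 16.3885

x* = (0.9928, -3.3381), lambda* = (3.1223)


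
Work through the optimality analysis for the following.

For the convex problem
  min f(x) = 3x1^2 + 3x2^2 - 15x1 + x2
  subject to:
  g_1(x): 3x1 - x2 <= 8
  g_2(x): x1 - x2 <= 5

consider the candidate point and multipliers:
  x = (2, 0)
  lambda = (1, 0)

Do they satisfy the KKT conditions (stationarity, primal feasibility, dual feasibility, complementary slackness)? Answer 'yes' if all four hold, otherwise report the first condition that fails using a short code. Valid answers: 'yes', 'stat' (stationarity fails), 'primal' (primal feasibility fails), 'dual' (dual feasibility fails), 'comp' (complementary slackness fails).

Gradient of f: grad f(x) = Q x + c = (-3, 1)
Constraint values g_i(x) = a_i^T x - b_i:
  g_1((2, 0)) = -2
  g_2((2, 0)) = -3
Stationarity residual: grad f(x) + sum_i lambda_i a_i = (0, 0)
  -> stationarity OK
Primal feasibility (all g_i <= 0): OK
Dual feasibility (all lambda_i >= 0): OK
Complementary slackness (lambda_i * g_i(x) = 0 for all i): FAILS

Verdict: the first failing condition is complementary_slackness -> comp.

comp


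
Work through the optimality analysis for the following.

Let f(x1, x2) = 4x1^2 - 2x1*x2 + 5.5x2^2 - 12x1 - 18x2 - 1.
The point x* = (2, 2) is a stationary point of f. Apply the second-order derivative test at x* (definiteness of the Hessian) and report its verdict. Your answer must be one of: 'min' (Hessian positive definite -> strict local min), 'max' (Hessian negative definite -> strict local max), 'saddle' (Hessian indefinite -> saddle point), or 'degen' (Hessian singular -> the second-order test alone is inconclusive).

Compute the Hessian H = grad^2 f:
  H = [[8, -2], [-2, 11]]
Verify stationarity: grad f(x*) = H x* + g = (0, 0).
Eigenvalues of H: 7, 12.
Both eigenvalues > 0, so H is positive definite -> x* is a strict local min.

min


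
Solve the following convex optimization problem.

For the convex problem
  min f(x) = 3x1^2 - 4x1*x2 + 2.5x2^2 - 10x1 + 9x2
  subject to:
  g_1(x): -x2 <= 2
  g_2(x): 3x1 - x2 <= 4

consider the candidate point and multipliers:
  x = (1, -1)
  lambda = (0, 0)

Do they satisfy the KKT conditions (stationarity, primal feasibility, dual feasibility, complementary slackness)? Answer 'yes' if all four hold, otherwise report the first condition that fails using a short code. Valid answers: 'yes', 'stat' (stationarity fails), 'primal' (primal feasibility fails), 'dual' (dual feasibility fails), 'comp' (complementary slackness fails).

Gradient of f: grad f(x) = Q x + c = (0, 0)
Constraint values g_i(x) = a_i^T x - b_i:
  g_1((1, -1)) = -1
  g_2((1, -1)) = 0
Stationarity residual: grad f(x) + sum_i lambda_i a_i = (0, 0)
  -> stationarity OK
Primal feasibility (all g_i <= 0): OK
Dual feasibility (all lambda_i >= 0): OK
Complementary slackness (lambda_i * g_i(x) = 0 for all i): OK

Verdict: yes, KKT holds.

yes


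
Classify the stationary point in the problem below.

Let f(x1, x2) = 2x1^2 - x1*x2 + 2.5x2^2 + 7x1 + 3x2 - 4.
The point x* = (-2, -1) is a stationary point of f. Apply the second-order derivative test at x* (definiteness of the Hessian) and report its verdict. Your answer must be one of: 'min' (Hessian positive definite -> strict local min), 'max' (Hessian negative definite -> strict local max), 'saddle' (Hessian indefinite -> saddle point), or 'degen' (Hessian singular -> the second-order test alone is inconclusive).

Compute the Hessian H = grad^2 f:
  H = [[4, -1], [-1, 5]]
Verify stationarity: grad f(x*) = H x* + g = (0, 0).
Eigenvalues of H: 3.382, 5.618.
Both eigenvalues > 0, so H is positive definite -> x* is a strict local min.

min


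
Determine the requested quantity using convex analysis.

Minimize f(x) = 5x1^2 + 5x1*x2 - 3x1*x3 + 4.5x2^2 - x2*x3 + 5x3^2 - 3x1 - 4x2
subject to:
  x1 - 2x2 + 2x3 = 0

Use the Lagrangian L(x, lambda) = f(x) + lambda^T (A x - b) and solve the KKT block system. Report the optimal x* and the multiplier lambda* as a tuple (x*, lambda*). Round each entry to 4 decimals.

Form the Lagrangian:
  L(x, lambda) = (1/2) x^T Q x + c^T x + lambda^T (A x - b)
Stationarity (grad_x L = 0): Q x + c + A^T lambda = 0.
Primal feasibility: A x = b.

This gives the KKT block system:
  [ Q   A^T ] [ x     ]   [-c ]
  [ A    0  ] [ lambda ] = [ b ]

Solving the linear system:
  x*      = (0.2371, 0.2702, 0.1516)
  lambda* = (-0.2672)
  f(x*)   = -0.896

x* = (0.2371, 0.2702, 0.1516), lambda* = (-0.2672)


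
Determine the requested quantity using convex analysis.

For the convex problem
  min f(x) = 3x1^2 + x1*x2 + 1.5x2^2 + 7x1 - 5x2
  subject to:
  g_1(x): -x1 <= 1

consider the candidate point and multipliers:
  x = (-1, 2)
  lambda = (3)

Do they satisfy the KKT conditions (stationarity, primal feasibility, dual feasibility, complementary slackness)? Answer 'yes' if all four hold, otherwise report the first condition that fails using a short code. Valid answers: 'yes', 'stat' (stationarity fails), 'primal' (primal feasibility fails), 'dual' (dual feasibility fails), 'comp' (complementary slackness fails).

Gradient of f: grad f(x) = Q x + c = (3, 0)
Constraint values g_i(x) = a_i^T x - b_i:
  g_1((-1, 2)) = 0
Stationarity residual: grad f(x) + sum_i lambda_i a_i = (0, 0)
  -> stationarity OK
Primal feasibility (all g_i <= 0): OK
Dual feasibility (all lambda_i >= 0): OK
Complementary slackness (lambda_i * g_i(x) = 0 for all i): OK

Verdict: yes, KKT holds.

yes


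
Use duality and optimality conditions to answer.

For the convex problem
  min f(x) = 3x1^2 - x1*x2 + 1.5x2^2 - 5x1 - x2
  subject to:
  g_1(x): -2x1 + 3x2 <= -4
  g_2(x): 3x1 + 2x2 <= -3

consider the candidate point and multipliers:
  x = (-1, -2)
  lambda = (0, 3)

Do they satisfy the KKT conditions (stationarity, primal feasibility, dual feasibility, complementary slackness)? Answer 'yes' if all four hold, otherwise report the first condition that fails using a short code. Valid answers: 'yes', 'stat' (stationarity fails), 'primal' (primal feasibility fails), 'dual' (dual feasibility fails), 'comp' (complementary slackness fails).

Gradient of f: grad f(x) = Q x + c = (-9, -6)
Constraint values g_i(x) = a_i^T x - b_i:
  g_1((-1, -2)) = 0
  g_2((-1, -2)) = -4
Stationarity residual: grad f(x) + sum_i lambda_i a_i = (0, 0)
  -> stationarity OK
Primal feasibility (all g_i <= 0): OK
Dual feasibility (all lambda_i >= 0): OK
Complementary slackness (lambda_i * g_i(x) = 0 for all i): FAILS

Verdict: the first failing condition is complementary_slackness -> comp.

comp


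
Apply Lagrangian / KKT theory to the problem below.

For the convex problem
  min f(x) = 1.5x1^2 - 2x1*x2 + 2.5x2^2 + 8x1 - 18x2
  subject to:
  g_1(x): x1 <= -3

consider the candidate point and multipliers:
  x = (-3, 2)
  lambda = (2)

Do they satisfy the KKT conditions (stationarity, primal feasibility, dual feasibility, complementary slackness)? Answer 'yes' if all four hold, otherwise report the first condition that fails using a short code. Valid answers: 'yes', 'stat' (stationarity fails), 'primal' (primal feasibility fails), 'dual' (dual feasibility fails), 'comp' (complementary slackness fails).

Gradient of f: grad f(x) = Q x + c = (-5, -2)
Constraint values g_i(x) = a_i^T x - b_i:
  g_1((-3, 2)) = 0
Stationarity residual: grad f(x) + sum_i lambda_i a_i = (-3, -2)
  -> stationarity FAILS
Primal feasibility (all g_i <= 0): OK
Dual feasibility (all lambda_i >= 0): OK
Complementary slackness (lambda_i * g_i(x) = 0 for all i): OK

Verdict: the first failing condition is stationarity -> stat.

stat


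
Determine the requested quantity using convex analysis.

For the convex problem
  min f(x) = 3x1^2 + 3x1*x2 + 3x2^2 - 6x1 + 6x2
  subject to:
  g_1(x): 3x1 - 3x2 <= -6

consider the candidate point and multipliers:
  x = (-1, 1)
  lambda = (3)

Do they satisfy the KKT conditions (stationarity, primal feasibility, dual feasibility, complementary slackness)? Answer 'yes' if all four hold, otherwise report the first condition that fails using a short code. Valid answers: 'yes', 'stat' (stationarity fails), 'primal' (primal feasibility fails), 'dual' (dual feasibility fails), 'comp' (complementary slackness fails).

Gradient of f: grad f(x) = Q x + c = (-9, 9)
Constraint values g_i(x) = a_i^T x - b_i:
  g_1((-1, 1)) = 0
Stationarity residual: grad f(x) + sum_i lambda_i a_i = (0, 0)
  -> stationarity OK
Primal feasibility (all g_i <= 0): OK
Dual feasibility (all lambda_i >= 0): OK
Complementary slackness (lambda_i * g_i(x) = 0 for all i): OK

Verdict: yes, KKT holds.

yes


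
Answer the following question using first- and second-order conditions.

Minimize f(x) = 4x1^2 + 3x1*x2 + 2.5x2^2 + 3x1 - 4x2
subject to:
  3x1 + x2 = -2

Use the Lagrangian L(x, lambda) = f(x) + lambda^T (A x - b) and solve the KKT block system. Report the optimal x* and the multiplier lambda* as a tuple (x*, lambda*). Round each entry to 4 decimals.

Form the Lagrangian:
  L(x, lambda) = (1/2) x^T Q x + c^T x + lambda^T (A x - b)
Stationarity (grad_x L = 0): Q x + c + A^T lambda = 0.
Primal feasibility: A x = b.

This gives the KKT block system:
  [ Q   A^T ] [ x     ]   [-c ]
  [ A    0  ] [ lambda ] = [ b ]

Solving the linear system:
  x*      = (-1.1143, 1.3429)
  lambda* = (0.6286)
  f(x*)   = -3.7286

x* = (-1.1143, 1.3429), lambda* = (0.6286)


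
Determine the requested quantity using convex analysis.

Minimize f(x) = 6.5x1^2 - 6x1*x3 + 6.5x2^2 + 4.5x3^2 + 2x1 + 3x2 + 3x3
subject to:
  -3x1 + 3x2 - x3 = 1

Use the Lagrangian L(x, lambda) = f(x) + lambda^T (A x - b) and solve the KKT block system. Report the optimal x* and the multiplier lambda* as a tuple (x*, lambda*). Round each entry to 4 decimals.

Form the Lagrangian:
  L(x, lambda) = (1/2) x^T Q x + c^T x + lambda^T (A x - b)
Stationarity (grad_x L = 0): Q x + c + A^T lambda = 0.
Primal feasibility: A x = b.

This gives the KKT block system:
  [ Q   A^T ] [ x     ]   [-c ]
  [ A    0  ] [ lambda ] = [ b ]

Solving the linear system:
  x*      = (-0.3964, -0.258, -0.5845)
  lambda* = (0.1178)
  f(x*)   = -1.7191

x* = (-0.3964, -0.258, -0.5845), lambda* = (0.1178)


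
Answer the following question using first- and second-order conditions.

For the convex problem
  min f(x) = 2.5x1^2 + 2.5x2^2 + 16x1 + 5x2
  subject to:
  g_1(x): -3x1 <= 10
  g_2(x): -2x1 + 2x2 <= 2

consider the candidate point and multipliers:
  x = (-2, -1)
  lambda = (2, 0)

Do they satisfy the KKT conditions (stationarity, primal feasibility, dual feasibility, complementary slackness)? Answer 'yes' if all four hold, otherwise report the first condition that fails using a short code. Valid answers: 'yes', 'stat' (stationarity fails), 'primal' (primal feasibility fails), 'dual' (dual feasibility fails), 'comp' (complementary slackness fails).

Gradient of f: grad f(x) = Q x + c = (6, 0)
Constraint values g_i(x) = a_i^T x - b_i:
  g_1((-2, -1)) = -4
  g_2((-2, -1)) = 0
Stationarity residual: grad f(x) + sum_i lambda_i a_i = (0, 0)
  -> stationarity OK
Primal feasibility (all g_i <= 0): OK
Dual feasibility (all lambda_i >= 0): OK
Complementary slackness (lambda_i * g_i(x) = 0 for all i): FAILS

Verdict: the first failing condition is complementary_slackness -> comp.

comp


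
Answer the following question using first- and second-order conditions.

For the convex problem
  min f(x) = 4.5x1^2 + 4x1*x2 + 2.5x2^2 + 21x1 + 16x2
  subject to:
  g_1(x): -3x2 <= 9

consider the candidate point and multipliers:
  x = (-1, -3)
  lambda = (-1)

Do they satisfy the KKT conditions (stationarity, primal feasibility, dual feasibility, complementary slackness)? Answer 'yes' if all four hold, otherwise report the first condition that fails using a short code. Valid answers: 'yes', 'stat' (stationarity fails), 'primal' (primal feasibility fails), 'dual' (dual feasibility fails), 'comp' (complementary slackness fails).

Gradient of f: grad f(x) = Q x + c = (0, -3)
Constraint values g_i(x) = a_i^T x - b_i:
  g_1((-1, -3)) = 0
Stationarity residual: grad f(x) + sum_i lambda_i a_i = (0, 0)
  -> stationarity OK
Primal feasibility (all g_i <= 0): OK
Dual feasibility (all lambda_i >= 0): FAILS
Complementary slackness (lambda_i * g_i(x) = 0 for all i): OK

Verdict: the first failing condition is dual_feasibility -> dual.

dual


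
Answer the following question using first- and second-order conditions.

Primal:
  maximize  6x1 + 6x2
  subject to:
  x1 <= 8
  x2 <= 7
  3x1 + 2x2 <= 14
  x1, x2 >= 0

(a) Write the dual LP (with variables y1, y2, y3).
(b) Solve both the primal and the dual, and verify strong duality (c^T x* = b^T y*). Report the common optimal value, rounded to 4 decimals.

The standard primal-dual pair for 'max c^T x s.t. A x <= b, x >= 0' is:
  Dual:  min b^T y  s.t.  A^T y >= c,  y >= 0.

So the dual LP is:
  minimize  8y1 + 7y2 + 14y3
  subject to:
    y1 + 3y3 >= 6
    y2 + 2y3 >= 6
    y1, y2, y3 >= 0

Solving the primal: x* = (0, 7).
  primal value c^T x* = 42.
Solving the dual: y* = (0, 2, 2).
  dual value b^T y* = 42.
Strong duality: c^T x* = b^T y*. Confirmed.

42


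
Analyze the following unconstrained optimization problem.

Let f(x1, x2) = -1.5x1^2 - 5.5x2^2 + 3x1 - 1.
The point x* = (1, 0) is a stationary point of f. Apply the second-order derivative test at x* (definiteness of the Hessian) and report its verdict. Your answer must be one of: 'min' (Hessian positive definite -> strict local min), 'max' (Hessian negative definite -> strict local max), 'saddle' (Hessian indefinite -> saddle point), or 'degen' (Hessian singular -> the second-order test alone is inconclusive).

Compute the Hessian H = grad^2 f:
  H = [[-3, 0], [0, -11]]
Verify stationarity: grad f(x*) = H x* + g = (0, 0).
Eigenvalues of H: -11, -3.
Both eigenvalues < 0, so H is negative definite -> x* is a strict local max.

max


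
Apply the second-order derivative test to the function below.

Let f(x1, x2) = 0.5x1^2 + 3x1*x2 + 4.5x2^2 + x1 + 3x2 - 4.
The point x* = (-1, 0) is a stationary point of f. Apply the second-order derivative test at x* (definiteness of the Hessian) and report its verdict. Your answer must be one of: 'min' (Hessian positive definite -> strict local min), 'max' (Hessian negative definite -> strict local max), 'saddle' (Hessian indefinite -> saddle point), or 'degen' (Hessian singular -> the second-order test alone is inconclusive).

Compute the Hessian H = grad^2 f:
  H = [[1, 3], [3, 9]]
Verify stationarity: grad f(x*) = H x* + g = (0, 0).
Eigenvalues of H: 0, 10.
H has a zero eigenvalue (singular; positive semidefinite but not definite), so H is neither positive definite, negative definite, nor indefinite. The second-order test alone is inconclusive -> degen.
(Indeed, f is constant along the null direction of H through x*, so x* is not a strict local extremum.)

degen


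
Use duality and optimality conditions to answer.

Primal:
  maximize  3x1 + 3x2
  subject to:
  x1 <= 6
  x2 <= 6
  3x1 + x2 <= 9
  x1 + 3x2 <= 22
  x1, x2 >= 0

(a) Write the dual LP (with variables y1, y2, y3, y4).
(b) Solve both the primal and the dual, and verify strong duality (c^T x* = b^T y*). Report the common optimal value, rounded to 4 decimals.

The standard primal-dual pair for 'max c^T x s.t. A x <= b, x >= 0' is:
  Dual:  min b^T y  s.t.  A^T y >= c,  y >= 0.

So the dual LP is:
  minimize  6y1 + 6y2 + 9y3 + 22y4
  subject to:
    y1 + 3y3 + y4 >= 3
    y2 + y3 + 3y4 >= 3
    y1, y2, y3, y4 >= 0

Solving the primal: x* = (1, 6).
  primal value c^T x* = 21.
Solving the dual: y* = (0, 2, 1, 0).
  dual value b^T y* = 21.
Strong duality: c^T x* = b^T y*. Confirmed.

21


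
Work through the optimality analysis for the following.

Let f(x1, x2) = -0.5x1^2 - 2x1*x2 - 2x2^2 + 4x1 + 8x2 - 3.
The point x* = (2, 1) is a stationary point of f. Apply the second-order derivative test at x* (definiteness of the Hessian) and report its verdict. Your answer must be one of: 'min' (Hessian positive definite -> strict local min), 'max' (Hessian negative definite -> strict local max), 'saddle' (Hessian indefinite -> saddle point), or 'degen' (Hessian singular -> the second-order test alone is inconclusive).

Compute the Hessian H = grad^2 f:
  H = [[-1, -2], [-2, -4]]
Verify stationarity: grad f(x*) = H x* + g = (0, 0).
Eigenvalues of H: -5, 0.
H has a zero eigenvalue (singular; negative semidefinite but not definite), so H is neither positive definite, negative definite, nor indefinite. The second-order test alone is inconclusive -> degen.
(Indeed, f is constant along the null direction of H through x*, so x* is not a strict local extremum.)

degen


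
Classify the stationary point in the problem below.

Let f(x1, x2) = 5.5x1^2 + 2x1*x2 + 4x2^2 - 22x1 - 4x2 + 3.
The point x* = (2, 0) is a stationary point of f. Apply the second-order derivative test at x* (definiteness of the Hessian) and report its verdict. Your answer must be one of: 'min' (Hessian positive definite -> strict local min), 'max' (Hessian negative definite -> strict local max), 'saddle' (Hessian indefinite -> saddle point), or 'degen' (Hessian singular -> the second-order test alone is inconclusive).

Compute the Hessian H = grad^2 f:
  H = [[11, 2], [2, 8]]
Verify stationarity: grad f(x*) = H x* + g = (0, 0).
Eigenvalues of H: 7, 12.
Both eigenvalues > 0, so H is positive definite -> x* is a strict local min.

min


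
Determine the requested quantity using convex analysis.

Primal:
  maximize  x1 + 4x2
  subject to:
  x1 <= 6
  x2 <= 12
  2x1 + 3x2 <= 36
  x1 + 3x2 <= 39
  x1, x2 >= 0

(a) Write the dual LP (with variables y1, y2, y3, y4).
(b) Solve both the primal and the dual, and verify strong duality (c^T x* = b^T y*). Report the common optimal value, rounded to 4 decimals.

The standard primal-dual pair for 'max c^T x s.t. A x <= b, x >= 0' is:
  Dual:  min b^T y  s.t.  A^T y >= c,  y >= 0.

So the dual LP is:
  minimize  6y1 + 12y2 + 36y3 + 39y4
  subject to:
    y1 + 2y3 + y4 >= 1
    y2 + 3y3 + 3y4 >= 4
    y1, y2, y3, y4 >= 0

Solving the primal: x* = (0, 12).
  primal value c^T x* = 48.
Solving the dual: y* = (0, 2.5, 0.5, 0).
  dual value b^T y* = 48.
Strong duality: c^T x* = b^T y*. Confirmed.

48


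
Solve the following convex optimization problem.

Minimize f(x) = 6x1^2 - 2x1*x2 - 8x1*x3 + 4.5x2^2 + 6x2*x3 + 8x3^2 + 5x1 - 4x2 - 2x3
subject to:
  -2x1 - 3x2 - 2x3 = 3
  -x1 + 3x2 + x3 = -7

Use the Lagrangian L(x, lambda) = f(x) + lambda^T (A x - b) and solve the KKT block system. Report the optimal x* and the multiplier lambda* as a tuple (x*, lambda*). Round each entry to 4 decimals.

Form the Lagrangian:
  L(x, lambda) = (1/2) x^T Q x + c^T x + lambda^T (A x - b)
Stationarity (grad_x L = 0): Q x + c + A^T lambda = 0.
Primal feasibility: A x = b.

This gives the KKT block system:
  [ Q   A^T ] [ x     ]   [-c ]
  [ A    0  ] [ lambda ] = [ b ]

Solving the linear system:
  x*      = (0.942, -2.4107, 1.174)
  lambda* = (1.6293, 8.4747)
  f(x*)   = 33.2197

x* = (0.942, -2.4107, 1.174), lambda* = (1.6293, 8.4747)


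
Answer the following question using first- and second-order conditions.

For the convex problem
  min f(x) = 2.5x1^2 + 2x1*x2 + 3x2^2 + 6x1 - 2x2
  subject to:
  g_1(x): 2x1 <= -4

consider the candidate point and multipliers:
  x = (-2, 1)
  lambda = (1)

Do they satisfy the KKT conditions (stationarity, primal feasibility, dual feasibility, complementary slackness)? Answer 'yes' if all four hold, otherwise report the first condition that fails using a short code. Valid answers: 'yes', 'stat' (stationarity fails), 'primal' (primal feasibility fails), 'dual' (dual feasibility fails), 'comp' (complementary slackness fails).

Gradient of f: grad f(x) = Q x + c = (-2, 0)
Constraint values g_i(x) = a_i^T x - b_i:
  g_1((-2, 1)) = 0
Stationarity residual: grad f(x) + sum_i lambda_i a_i = (0, 0)
  -> stationarity OK
Primal feasibility (all g_i <= 0): OK
Dual feasibility (all lambda_i >= 0): OK
Complementary slackness (lambda_i * g_i(x) = 0 for all i): OK

Verdict: yes, KKT holds.

yes


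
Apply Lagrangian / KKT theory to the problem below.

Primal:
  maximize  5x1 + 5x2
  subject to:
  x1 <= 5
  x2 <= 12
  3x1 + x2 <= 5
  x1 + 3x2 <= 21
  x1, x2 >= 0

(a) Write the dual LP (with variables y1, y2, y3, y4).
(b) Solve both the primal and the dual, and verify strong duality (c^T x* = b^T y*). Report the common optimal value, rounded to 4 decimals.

The standard primal-dual pair for 'max c^T x s.t. A x <= b, x >= 0' is:
  Dual:  min b^T y  s.t.  A^T y >= c,  y >= 0.

So the dual LP is:
  minimize  5y1 + 12y2 + 5y3 + 21y4
  subject to:
    y1 + 3y3 + y4 >= 5
    y2 + y3 + 3y4 >= 5
    y1, y2, y3, y4 >= 0

Solving the primal: x* = (0, 5).
  primal value c^T x* = 25.
Solving the dual: y* = (0, 0, 5, 0).
  dual value b^T y* = 25.
Strong duality: c^T x* = b^T y*. Confirmed.

25


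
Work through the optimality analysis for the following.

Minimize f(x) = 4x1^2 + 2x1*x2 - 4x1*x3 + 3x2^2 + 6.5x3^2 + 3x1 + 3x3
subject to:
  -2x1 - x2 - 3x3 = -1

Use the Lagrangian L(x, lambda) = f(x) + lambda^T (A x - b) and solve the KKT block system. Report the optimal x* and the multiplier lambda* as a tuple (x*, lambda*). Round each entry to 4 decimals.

Form the Lagrangian:
  L(x, lambda) = (1/2) x^T Q x + c^T x + lambda^T (A x - b)
Stationarity (grad_x L = 0): Q x + c + A^T lambda = 0.
Primal feasibility: A x = b.

This gives the KKT block system:
  [ Q   A^T ] [ x     ]   [-c ]
  [ A    0  ] [ lambda ] = [ b ]

Solving the linear system:
  x*      = (0.0848, 0.2575, 0.191)
  lambda* = (1.7146)
  f(x*)   = 1.2709

x* = (0.0848, 0.2575, 0.191), lambda* = (1.7146)


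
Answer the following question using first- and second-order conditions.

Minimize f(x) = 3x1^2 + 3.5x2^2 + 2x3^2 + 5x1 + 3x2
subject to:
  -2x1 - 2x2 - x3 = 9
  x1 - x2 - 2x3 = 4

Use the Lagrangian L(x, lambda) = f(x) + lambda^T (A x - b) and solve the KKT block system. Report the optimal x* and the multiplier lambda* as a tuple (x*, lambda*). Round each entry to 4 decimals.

Form the Lagrangian:
  L(x, lambda) = (1/2) x^T Q x + c^T x + lambda^T (A x - b)
Stationarity (grad_x L = 0): Q x + c + A^T lambda = 0.
Primal feasibility: A x = b.

This gives the KKT block system:
  [ Q   A^T ] [ x     ]   [-c ]
  [ A    0  ] [ lambda ] = [ b ]

Solving the linear system:
  x*      = (-1.727, -1.7884, -1.9693)
  lambda* = (-3.7201, -2.0785)
  f(x*)   = 13.8976

x* = (-1.727, -1.7884, -1.9693), lambda* = (-3.7201, -2.0785)


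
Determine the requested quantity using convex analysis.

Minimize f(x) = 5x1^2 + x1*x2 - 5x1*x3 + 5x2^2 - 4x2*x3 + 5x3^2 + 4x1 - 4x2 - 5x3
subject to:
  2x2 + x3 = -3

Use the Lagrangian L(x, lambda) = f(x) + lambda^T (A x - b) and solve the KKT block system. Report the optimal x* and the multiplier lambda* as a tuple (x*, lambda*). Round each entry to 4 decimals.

Form the Lagrangian:
  L(x, lambda) = (1/2) x^T Q x + c^T x + lambda^T (A x - b)
Stationarity (grad_x L = 0): Q x + c + A^T lambda = 0.
Primal feasibility: A x = b.

This gives the KKT block system:
  [ Q   A^T ] [ x     ]   [-c ]
  [ A    0  ] [ lambda ] = [ b ]

Solving the linear system:
  x*      = (-0.7347, -1.0594, -0.8813)
  lambda* = (5.9017)
  f(x*)   = 11.705

x* = (-0.7347, -1.0594, -0.8813), lambda* = (5.9017)


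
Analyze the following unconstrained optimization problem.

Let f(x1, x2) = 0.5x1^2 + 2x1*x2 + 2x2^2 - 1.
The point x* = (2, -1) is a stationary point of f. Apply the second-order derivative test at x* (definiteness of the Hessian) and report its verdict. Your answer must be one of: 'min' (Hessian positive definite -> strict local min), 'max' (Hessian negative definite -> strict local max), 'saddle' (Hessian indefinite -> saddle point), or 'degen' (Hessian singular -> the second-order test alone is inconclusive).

Compute the Hessian H = grad^2 f:
  H = [[1, 2], [2, 4]]
Verify stationarity: grad f(x*) = H x* + g = (0, 0).
Eigenvalues of H: 0, 5.
H has a zero eigenvalue (singular; positive semidefinite but not definite), so H is neither positive definite, negative definite, nor indefinite. The second-order test alone is inconclusive -> degen.
(Indeed, f is constant along the null direction of H through x*, so x* is not a strict local extremum.)

degen


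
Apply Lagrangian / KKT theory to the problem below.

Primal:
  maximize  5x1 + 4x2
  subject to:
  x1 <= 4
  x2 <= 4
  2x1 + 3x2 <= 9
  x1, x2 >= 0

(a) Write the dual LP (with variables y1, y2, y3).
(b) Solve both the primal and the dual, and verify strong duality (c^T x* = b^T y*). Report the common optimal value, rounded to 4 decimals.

The standard primal-dual pair for 'max c^T x s.t. A x <= b, x >= 0' is:
  Dual:  min b^T y  s.t.  A^T y >= c,  y >= 0.

So the dual LP is:
  minimize  4y1 + 4y2 + 9y3
  subject to:
    y1 + 2y3 >= 5
    y2 + 3y3 >= 4
    y1, y2, y3 >= 0

Solving the primal: x* = (4, 0.3333).
  primal value c^T x* = 21.3333.
Solving the dual: y* = (2.3333, 0, 1.3333).
  dual value b^T y* = 21.3333.
Strong duality: c^T x* = b^T y*. Confirmed.

21.3333


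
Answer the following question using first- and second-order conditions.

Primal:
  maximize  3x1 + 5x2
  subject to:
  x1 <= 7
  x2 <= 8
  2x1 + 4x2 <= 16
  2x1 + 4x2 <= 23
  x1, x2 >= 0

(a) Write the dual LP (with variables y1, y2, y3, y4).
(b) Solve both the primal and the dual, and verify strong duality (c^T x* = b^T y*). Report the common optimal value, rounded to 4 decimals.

The standard primal-dual pair for 'max c^T x s.t. A x <= b, x >= 0' is:
  Dual:  min b^T y  s.t.  A^T y >= c,  y >= 0.

So the dual LP is:
  minimize  7y1 + 8y2 + 16y3 + 23y4
  subject to:
    y1 + 2y3 + 2y4 >= 3
    y2 + 4y3 + 4y4 >= 5
    y1, y2, y3, y4 >= 0

Solving the primal: x* = (7, 0.5).
  primal value c^T x* = 23.5.
Solving the dual: y* = (0.5, 0, 1.25, 0).
  dual value b^T y* = 23.5.
Strong duality: c^T x* = b^T y*. Confirmed.

23.5


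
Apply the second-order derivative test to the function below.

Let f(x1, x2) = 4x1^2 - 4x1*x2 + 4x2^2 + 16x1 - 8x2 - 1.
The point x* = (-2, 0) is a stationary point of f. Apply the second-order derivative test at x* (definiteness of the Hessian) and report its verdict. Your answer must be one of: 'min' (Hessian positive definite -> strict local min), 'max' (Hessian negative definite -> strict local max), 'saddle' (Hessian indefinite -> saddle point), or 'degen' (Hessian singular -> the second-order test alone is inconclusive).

Compute the Hessian H = grad^2 f:
  H = [[8, -4], [-4, 8]]
Verify stationarity: grad f(x*) = H x* + g = (0, 0).
Eigenvalues of H: 4, 12.
Both eigenvalues > 0, so H is positive definite -> x* is a strict local min.

min


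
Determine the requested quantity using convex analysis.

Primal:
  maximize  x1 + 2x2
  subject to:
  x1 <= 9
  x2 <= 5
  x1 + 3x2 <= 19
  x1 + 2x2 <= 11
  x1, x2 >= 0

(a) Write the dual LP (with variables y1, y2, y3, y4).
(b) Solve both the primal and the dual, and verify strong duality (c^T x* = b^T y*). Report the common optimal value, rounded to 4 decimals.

The standard primal-dual pair for 'max c^T x s.t. A x <= b, x >= 0' is:
  Dual:  min b^T y  s.t.  A^T y >= c,  y >= 0.

So the dual LP is:
  minimize  9y1 + 5y2 + 19y3 + 11y4
  subject to:
    y1 + y3 + y4 >= 1
    y2 + 3y3 + 2y4 >= 2
    y1, y2, y3, y4 >= 0

Solving the primal: x* = (9, 1).
  primal value c^T x* = 11.
Solving the dual: y* = (0, 0, 0, 1).
  dual value b^T y* = 11.
Strong duality: c^T x* = b^T y*. Confirmed.

11


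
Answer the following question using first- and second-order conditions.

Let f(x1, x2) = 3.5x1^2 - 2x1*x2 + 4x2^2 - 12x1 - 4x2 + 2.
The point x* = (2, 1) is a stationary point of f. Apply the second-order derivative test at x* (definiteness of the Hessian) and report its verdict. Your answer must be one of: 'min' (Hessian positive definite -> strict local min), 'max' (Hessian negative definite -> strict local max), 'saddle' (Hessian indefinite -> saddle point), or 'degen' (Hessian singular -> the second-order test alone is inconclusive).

Compute the Hessian H = grad^2 f:
  H = [[7, -2], [-2, 8]]
Verify stationarity: grad f(x*) = H x* + g = (0, 0).
Eigenvalues of H: 5.4384, 9.5616.
Both eigenvalues > 0, so H is positive definite -> x* is a strict local min.

min


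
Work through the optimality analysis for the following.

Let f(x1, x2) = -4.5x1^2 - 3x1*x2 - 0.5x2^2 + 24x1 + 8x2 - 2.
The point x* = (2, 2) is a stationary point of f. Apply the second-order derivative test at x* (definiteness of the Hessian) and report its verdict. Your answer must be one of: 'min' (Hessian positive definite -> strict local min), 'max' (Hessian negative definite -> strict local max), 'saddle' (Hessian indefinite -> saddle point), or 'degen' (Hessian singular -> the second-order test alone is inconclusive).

Compute the Hessian H = grad^2 f:
  H = [[-9, -3], [-3, -1]]
Verify stationarity: grad f(x*) = H x* + g = (0, 0).
Eigenvalues of H: -10, 0.
H has a zero eigenvalue (singular; negative semidefinite but not definite), so H is neither positive definite, negative definite, nor indefinite. The second-order test alone is inconclusive -> degen.
(Indeed, f is constant along the null direction of H through x*, so x* is not a strict local extremum.)

degen


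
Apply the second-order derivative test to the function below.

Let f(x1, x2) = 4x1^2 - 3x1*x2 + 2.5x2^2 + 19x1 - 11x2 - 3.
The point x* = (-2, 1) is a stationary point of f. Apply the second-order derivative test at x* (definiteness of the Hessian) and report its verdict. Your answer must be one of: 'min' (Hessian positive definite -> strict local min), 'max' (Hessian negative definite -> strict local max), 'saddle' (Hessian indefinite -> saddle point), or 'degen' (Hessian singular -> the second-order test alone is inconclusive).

Compute the Hessian H = grad^2 f:
  H = [[8, -3], [-3, 5]]
Verify stationarity: grad f(x*) = H x* + g = (0, 0).
Eigenvalues of H: 3.1459, 9.8541.
Both eigenvalues > 0, so H is positive definite -> x* is a strict local min.

min


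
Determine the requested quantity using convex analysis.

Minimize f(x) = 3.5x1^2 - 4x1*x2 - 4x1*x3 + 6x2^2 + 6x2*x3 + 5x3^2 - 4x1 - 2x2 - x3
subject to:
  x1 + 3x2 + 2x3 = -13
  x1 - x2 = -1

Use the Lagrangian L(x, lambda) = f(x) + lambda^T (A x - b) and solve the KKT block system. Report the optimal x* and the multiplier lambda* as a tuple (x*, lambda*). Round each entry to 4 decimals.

Form the Lagrangian:
  L(x, lambda) = (1/2) x^T Q x + c^T x + lambda^T (A x - b)
Stationarity (grad_x L = 0): Q x + c + A^T lambda = 0.
Primal feasibility: A x = b.

This gives the KKT block system:
  [ Q   A^T ] [ x     ]   [-c ]
  [ A    0  ] [ lambda ] = [ b ]

Solving the linear system:
  x*      = (-3.1628, -2.1628, -1.6744)
  lambda* = (9.0349, 1.7558)
  f(x*)   = 68.9302

x* = (-3.1628, -2.1628, -1.6744), lambda* = (9.0349, 1.7558)


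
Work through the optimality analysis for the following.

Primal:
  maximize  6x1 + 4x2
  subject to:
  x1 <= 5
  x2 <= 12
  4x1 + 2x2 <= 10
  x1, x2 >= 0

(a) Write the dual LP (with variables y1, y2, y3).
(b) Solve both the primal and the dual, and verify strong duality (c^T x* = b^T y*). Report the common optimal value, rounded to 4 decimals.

The standard primal-dual pair for 'max c^T x s.t. A x <= b, x >= 0' is:
  Dual:  min b^T y  s.t.  A^T y >= c,  y >= 0.

So the dual LP is:
  minimize  5y1 + 12y2 + 10y3
  subject to:
    y1 + 4y3 >= 6
    y2 + 2y3 >= 4
    y1, y2, y3 >= 0

Solving the primal: x* = (0, 5).
  primal value c^T x* = 20.
Solving the dual: y* = (0, 0, 2).
  dual value b^T y* = 20.
Strong duality: c^T x* = b^T y*. Confirmed.

20


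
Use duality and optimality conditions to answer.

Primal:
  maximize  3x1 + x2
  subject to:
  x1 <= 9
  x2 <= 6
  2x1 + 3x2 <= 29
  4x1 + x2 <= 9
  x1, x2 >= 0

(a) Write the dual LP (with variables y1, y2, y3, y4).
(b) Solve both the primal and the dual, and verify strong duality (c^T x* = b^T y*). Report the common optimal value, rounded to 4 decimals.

The standard primal-dual pair for 'max c^T x s.t. A x <= b, x >= 0' is:
  Dual:  min b^T y  s.t.  A^T y >= c,  y >= 0.

So the dual LP is:
  minimize  9y1 + 6y2 + 29y3 + 9y4
  subject to:
    y1 + 2y3 + 4y4 >= 3
    y2 + 3y3 + y4 >= 1
    y1, y2, y3, y4 >= 0

Solving the primal: x* = (0.75, 6).
  primal value c^T x* = 8.25.
Solving the dual: y* = (0, 0.25, 0, 0.75).
  dual value b^T y* = 8.25.
Strong duality: c^T x* = b^T y*. Confirmed.

8.25


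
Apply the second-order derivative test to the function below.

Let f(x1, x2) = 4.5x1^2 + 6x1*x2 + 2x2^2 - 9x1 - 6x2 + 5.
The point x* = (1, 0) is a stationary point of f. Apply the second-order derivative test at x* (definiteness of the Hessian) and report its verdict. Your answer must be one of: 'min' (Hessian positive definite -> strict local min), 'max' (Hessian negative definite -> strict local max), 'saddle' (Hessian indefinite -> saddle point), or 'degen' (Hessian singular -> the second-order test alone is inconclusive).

Compute the Hessian H = grad^2 f:
  H = [[9, 6], [6, 4]]
Verify stationarity: grad f(x*) = H x* + g = (0, 0).
Eigenvalues of H: 0, 13.
H has a zero eigenvalue (singular; positive semidefinite but not definite), so H is neither positive definite, negative definite, nor indefinite. The second-order test alone is inconclusive -> degen.
(Indeed, f is constant along the null direction of H through x*, so x* is not a strict local extremum.)

degen
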